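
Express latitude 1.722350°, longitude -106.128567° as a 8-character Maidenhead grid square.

Add 180° to longitude and 90° to latitude: 73.87143, 91.72235.
Field: lon ⌊73.87143/20⌋ = 3 → D; lat ⌊91.72235/10⌋ = 9 → J.
Square: lon ⌊13.87143/2⌋ = 6; lat ⌊1.72235/1⌋ = 1.
Subsquare: lon ⌊1.87143/0.0833333⌋ = 22 → w; lat ⌊0.72235/0.0416667⌋ = 17 → r.
Extended square: lon ⌊0.03810/0.00833333⌋ = 4; lat ⌊0.01402/0.00416667⌋ = 3.

DJ61wr43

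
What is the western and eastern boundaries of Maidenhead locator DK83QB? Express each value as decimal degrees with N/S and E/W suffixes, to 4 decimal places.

102.6667° W, 102.5833° W

Field D=3, K=10: +3·20° lon, +10·10° lat → SW at lon -120°, lat 10°.
Square 8, 3: +8·2° lon, +3·1° lat → SW at lon -104°, lat 13°.
Subsquare q=16, b=1: +16·0.0833333° lon, +1·0.0416667° lat → SW at lon -102.667°, lat 13.0417°.
Cell spans 0.0833333° lon × 0.0416667° lat.
west 102.6667° W, east 102.5833° W.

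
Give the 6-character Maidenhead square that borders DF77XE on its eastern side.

DF87ae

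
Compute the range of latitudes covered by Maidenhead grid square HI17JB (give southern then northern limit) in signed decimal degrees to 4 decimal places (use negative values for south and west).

-2.9583, -2.9167

Field H=7, I=8: +7·20° lon, +8·10° lat → SW at lon -40°, lat -10°.
Square 1, 7: +1·2° lon, +7·1° lat → SW at lon -38°, lat -3°.
Subsquare j=9, b=1: +9·0.0833333° lon, +1·0.0416667° lat → SW at lon -37.25°, lat -2.95833°.
Cell spans 0.0833333° lon × 0.0416667° lat.
south -2.9583, north -2.9167.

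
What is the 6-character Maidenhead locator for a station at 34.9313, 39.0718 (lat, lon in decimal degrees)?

KM94mw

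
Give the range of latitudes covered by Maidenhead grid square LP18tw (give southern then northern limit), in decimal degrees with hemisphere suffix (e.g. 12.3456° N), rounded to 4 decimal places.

Field L=11, P=15: +11·20° lon, +15·10° lat → SW at lon 40°, lat 60°.
Square 1, 8: +1·2° lon, +8·1° lat → SW at lon 42°, lat 68°.
Subsquare t=19, w=22: +19·0.0833333° lon, +22·0.0416667° lat → SW at lon 43.5833°, lat 68.9167°.
Cell spans 0.0833333° lon × 0.0416667° lat.
south 68.9167° N, north 68.9583° N.

68.9167° N, 68.9583° N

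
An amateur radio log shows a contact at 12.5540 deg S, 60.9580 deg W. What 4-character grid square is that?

FH97

Offset from 180°W / 90°S: lon 119.04°, lat 77.45°.
Field (20°×10°, letters A–R): lon ⌊119.04/20⌋ = 5 → F; lat ⌊77.45/10⌋ = 7 → H.
Square (2°×1°, digits 0–9): lon ⌊19.04/2⌋ = 9; lat ⌊7.45/1⌋ = 7.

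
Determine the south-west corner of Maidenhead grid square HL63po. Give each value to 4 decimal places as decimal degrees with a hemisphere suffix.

23.5833° N, 26.7500° W

Field H=7, L=11: +7·20° lon, +11·10° lat → SW at lon -40°, lat 20°.
Square 6, 3: +6·2° lon, +3·1° lat → SW at lon -28°, lat 23°.
Subsquare p=15, o=14: +15·0.0833333° lon, +14·0.0416667° lat → SW at lon -26.75°, lat 23.5833°.
latitude 23.5833° N, longitude 26.7500° W.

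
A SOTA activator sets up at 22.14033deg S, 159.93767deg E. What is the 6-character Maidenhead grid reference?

QG97xu

Offset from 180°W / 90°S: lon 339.9377°, lat 67.8597°.
Field: lon ⌊339.9377/20⌋ = 16 → Q; lat ⌊67.8597/10⌋ = 6 → G.
Square: lon ⌊19.9377/2⌋ = 9; lat ⌊7.8597/1⌋ = 7.
Subsquare: lon ⌊1.9377/0.0833333⌋ = 23 → x; lat ⌊0.8597/0.0416667⌋ = 20 → u.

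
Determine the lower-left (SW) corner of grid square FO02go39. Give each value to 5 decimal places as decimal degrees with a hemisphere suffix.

Field F=5, O=14: +5·20° lon, +14·10° lat → SW at lon -80°, lat 50°.
Square 0, 2: +0·2° lon, +2·1° lat → SW at lon -80°, lat 52°.
Subsquare g=6, o=14: +6·0.0833333° lon, +14·0.0416667° lat → SW at lon -79.5°, lat 52.5833°.
Extended square 3, 9: +3·0.00833333° lon, +9·0.00416667° lat → SW at lon -79.475°, lat 52.6208°.
latitude 52.62083° N, longitude 79.47500° W.

52.62083° N, 79.47500° W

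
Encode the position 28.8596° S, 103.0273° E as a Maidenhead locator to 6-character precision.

Add 180° to longitude and 90° to latitude: 283.0273, 61.1404.
Field: 283.0273/20 → 14 → O, 61.1404/10 → 6 → G; chars OG.
Square: 3.0273/2 → 1, 1.1404/1 → 1; chars 11.
Subsquare: 1.0273/0.0833333 → 12 → m, 0.1404/0.0416667 → 3 → d; chars md.

OG11md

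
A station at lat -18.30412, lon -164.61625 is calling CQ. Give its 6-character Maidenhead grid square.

AH71qq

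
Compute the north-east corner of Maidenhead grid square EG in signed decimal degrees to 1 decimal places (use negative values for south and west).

Field E=4, G=6: +4·20° lon, +6·10° lat → SW at lon -100°, lat -30°.
Cell spans 20° lon × 10° lat. NE corner is SW corner plus one full cell.
latitude -20.0, longitude -80.0.

-20.0, -80.0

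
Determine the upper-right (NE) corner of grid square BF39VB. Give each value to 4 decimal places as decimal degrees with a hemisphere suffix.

30.9167° S, 152.1667° W

Field B=1, F=5: +1·20° lon, +5·10° lat → SW at lon -160°, lat -40°.
Square 3, 9: +3·2° lon, +9·1° lat → SW at lon -154°, lat -31°.
Subsquare v=21, b=1: +21·0.0833333° lon, +1·0.0416667° lat → SW at lon -152.25°, lat -30.9583°.
Cell spans 0.0833333° lon × 0.0416667° lat. NE corner is SW corner plus one full cell.
latitude 30.9167° S, longitude 152.1667° W.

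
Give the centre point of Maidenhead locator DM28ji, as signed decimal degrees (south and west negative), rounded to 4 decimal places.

38.3542, -115.2083

Field D=3, M=12: +3·20° lon, +12·10° lat → SW at lon -120°, lat 30°.
Square 2, 8: +2·2° lon, +8·1° lat → SW at lon -116°, lat 38°.
Subsquare j=9, i=8: +9·0.0833333° lon, +8·0.0416667° lat → SW at lon -115.25°, lat 38.3333°.
Cell spans 0.0833333° lon × 0.0416667° lat. Centre is SW corner plus half of each.
latitude 38.3542, longitude -115.2083.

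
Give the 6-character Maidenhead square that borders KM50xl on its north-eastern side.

Longitude subsquare x = 23; +1 → 24, wraps to 0 = a, carry into square.
Longitude square 5; +1 → 6.
Latitude subsquare l = 11; +1 → 12 = m.

KM60am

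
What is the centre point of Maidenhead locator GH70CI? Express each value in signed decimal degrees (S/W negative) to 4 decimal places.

Field G=6, H=7: +6·20° lon, +7·10° lat → SW at lon -60°, lat -20°.
Square 7, 0: +7·2° lon, +0·1° lat → SW at lon -46°, lat -20°.
Subsquare c=2, i=8: +2·0.0833333° lon, +8·0.0416667° lat → SW at lon -45.8333°, lat -19.6667°.
Cell spans 0.0833333° lon × 0.0416667° lat. Centre is SW corner plus half of each.
latitude -19.6458, longitude -45.7917.

-19.6458, -45.7917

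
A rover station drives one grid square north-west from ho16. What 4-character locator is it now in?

Longitude square 1; −1 → 0.
Latitude square 6; +1 → 7.

HO07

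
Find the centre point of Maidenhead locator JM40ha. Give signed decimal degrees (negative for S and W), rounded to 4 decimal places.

30.0208, 8.6250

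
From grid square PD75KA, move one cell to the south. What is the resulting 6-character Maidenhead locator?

Latitude subsquare a = 0; −1 → -1, wraps to 23 = x, carry into square.
Latitude square 5; −1 → 4.
The longitude characters are unchanged.

PD74kx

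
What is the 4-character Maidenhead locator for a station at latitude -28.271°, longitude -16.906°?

IG11

Shift to the Maidenhead origin (180°W, 90°S): lon 163.09, lat 61.73.
Field: lon ⌊163.09/20⌋ = 8 → I; lat ⌊61.73/10⌋ = 6 → G.
Square: lon ⌊3.09/2⌋ = 1; lat ⌊1.73/1⌋ = 1.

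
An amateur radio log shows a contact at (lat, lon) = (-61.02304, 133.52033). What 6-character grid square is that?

Offset from 180°W / 90°S: lon 313.5203°, lat 28.9770°.
Field: lon ⌊313.5203/20⌋ = 15 → P; lat ⌊28.9770/10⌋ = 2 → C.
Square: lon ⌊13.5203/2⌋ = 6; lat ⌊8.9770/1⌋ = 8.
Subsquare: lon ⌊1.5203/0.0833333⌋ = 18 → s; lat ⌊0.9770/0.0416667⌋ = 23 → x.

PC68sx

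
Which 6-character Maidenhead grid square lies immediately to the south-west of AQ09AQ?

Longitude subsquare a = 0; −1 → -1, wraps to 23 = x, carry into square.
Longitude square 0; −1 → -1, wraps to 9, carry into field.
Longitude field A = 0; −1 → -1, wraps to 17 = R, wrapping around the antimeridian.
Latitude subsquare q = 16; −1 → 15 = p.

RQ99xp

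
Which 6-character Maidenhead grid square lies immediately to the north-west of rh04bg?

RH04ah

Longitude subsquare b = 1; −1 → 0 = a.
Latitude subsquare g = 6; +1 → 7 = h.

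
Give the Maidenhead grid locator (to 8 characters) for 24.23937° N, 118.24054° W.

DL04vf17

Add 180° to longitude and 90° to latitude: 61.75946, 114.23937.
Field (20°×10°, letters A–R): lon ⌊61.75946/20⌋ = 3 → D; lat ⌊114.23937/10⌋ = 11 → L.
Square (2°×1°, digits 0–9): lon ⌊1.75946/2⌋ = 0; lat ⌊4.23937/1⌋ = 4.
Subsquare (5′×2.5′, letters a–x): lon ⌊1.75946/0.0833333⌋ = 21 → v; lat ⌊0.23937/0.0416667⌋ = 5 → f.
Extended square (30″×15″, digits 0–9): lon ⌊0.00946/0.00833333⌋ = 1; lat ⌊0.03104/0.00416667⌋ = 7.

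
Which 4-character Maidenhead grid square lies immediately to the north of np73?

NP74

Latitude square 3; +1 → 4.
The longitude characters are unchanged.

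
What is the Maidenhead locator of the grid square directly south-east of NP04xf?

Longitude subsquare x = 23; +1 → 24, wraps to 0 = a, carry into square.
Longitude square 0; +1 → 1.
Latitude subsquare f = 5; −1 → 4 = e.

NP14ae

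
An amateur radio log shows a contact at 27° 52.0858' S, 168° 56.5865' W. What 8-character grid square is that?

AG52md61

Add 180° to longitude and 90° to latitude: 11.05689, 62.13190.
Field (20°×10°, letters A–R): 11.05689/20 → 0 → A, 62.13190/10 → 6 → G; chars AG.
Square (2°×1°, digits 0–9): 11.05689/2 → 5, 2.13190/1 → 2; chars 52.
Subsquare (5′×2.5′, letters a–x): 1.05689/0.0833333 → 12 → m, 0.13190/0.0416667 → 3 → d; chars md.
Extended square (30″×15″, digits 0–9): 0.05689/0.00833333 → 6, 0.00690/0.00416667 → 1; chars 61.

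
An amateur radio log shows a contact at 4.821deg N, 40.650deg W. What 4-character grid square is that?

GJ94

Shift to the Maidenhead origin (180°W, 90°S): lon 139.35, lat 94.82.
Field (20°×10°, letters A–R): 139.35/20 → 6 → G, 94.82/10 → 9 → J; chars GJ.
Square (2°×1°, digits 0–9): 19.35/2 → 9, 4.82/1 → 4; chars 94.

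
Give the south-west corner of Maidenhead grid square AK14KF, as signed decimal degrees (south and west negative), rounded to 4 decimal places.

14.2083, -177.1667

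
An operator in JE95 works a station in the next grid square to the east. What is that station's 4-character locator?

KE05

Longitude square 9; +1 → 10, wraps to 0, carry into field.
Longitude field J = 9; +1 → 10 = K.
The latitude characters are unchanged.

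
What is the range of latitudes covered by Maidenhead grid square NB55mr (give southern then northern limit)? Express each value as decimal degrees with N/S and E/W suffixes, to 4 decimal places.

74.2917° S, 74.2500° S

Field N=13, B=1: +13·20° lon, +1·10° lat → SW at lon 80°, lat -80°.
Square 5, 5: +5·2° lon, +5·1° lat → SW at lon 90°, lat -75°.
Subsquare m=12, r=17: +12·0.0833333° lon, +17·0.0416667° lat → SW at lon 91°, lat -74.2917°.
Cell spans 0.0833333° lon × 0.0416667° lat.
south 74.2917° S, north 74.2500° S.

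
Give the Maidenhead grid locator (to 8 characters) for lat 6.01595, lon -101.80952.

DJ96ca23

Offset from 180°W / 90°S: lon 78.19048°, lat 96.01595°.
Field: lon ⌊78.19048/20⌋ = 3 → D; lat ⌊96.01595/10⌋ = 9 → J.
Square: lon ⌊18.19048/2⌋ = 9; lat ⌊6.01595/1⌋ = 6.
Subsquare: lon ⌊0.19048/0.0833333⌋ = 2 → c; lat ⌊0.01595/0.0416667⌋ = 0 → a.
Extended square: lon ⌊0.02381/0.00833333⌋ = 2; lat ⌊0.01595/0.00416667⌋ = 3.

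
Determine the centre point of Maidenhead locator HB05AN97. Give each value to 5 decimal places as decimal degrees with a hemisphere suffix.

Field H=7, B=1: +7·20° lon, +1·10° lat → SW at lon -40°, lat -80°.
Square 0, 5: +0·2° lon, +5·1° lat → SW at lon -40°, lat -75°.
Subsquare a=0, n=13: +0·0.0833333° lon, +13·0.0416667° lat → SW at lon -40°, lat -74.4583°.
Extended square 9, 7: +9·0.00833333° lon, +7·0.00416667° lat → SW at lon -39.925°, lat -74.4292°.
Cell spans 0.00833333° lon × 0.00416667° lat. Centre is SW corner plus half of each.
latitude 74.42708° S, longitude 39.92083° W.

74.42708° S, 39.92083° W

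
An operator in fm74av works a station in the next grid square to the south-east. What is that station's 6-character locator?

FM74bu

Longitude subsquare a = 0; +1 → 1 = b.
Latitude subsquare v = 21; −1 → 20 = u.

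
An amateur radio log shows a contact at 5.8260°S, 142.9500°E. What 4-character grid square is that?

Offset from 180°W / 90°S: lon 322.95°, lat 84.17°.
Field: lon ⌊322.95/20⌋ = 16 → Q; lat ⌊84.17/10⌋ = 8 → I.
Square: lon ⌊2.95/2⌋ = 1; lat ⌊4.17/1⌋ = 4.

QI14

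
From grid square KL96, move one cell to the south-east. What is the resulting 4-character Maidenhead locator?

Longitude square 9; +1 → 10, wraps to 0, carry into field.
Longitude field K = 10; +1 → 11 = L.
Latitude square 6; −1 → 5.

LL05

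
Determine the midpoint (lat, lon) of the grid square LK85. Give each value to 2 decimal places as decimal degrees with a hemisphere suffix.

15.50° N, 57.00° E

Field L=11, K=10: +11·20° lon, +10·10° lat → SW at lon 40°, lat 10°.
Square 8, 5: +8·2° lon, +5·1° lat → SW at lon 56°, lat 15°.
Cell spans 2° lon × 1° lat. Centre is SW corner plus half of each.
latitude 15.50° N, longitude 57.00° E.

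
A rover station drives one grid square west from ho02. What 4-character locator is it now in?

GO92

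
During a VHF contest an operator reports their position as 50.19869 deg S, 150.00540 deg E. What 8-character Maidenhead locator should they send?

Shift to the Maidenhead origin (180°W, 90°S): lon 330.00540, lat 39.80131.
Field: 330.00540/20 → 16 → Q, 39.80131/10 → 3 → D; chars QD.
Square: 10.00540/2 → 5, 9.80131/1 → 9; chars 59.
Subsquare: 0.00540/0.0833333 → 0 → a, 0.80131/0.0416667 → 19 → t; chars at.
Extended square: 0.00540/0.00833333 → 0, 0.00964/0.00416667 → 2; chars 02.

QD59at02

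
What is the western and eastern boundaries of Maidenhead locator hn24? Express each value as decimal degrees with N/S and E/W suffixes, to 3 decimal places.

36.000° W, 34.000° W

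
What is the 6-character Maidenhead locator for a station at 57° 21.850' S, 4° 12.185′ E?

JD22cp

Offset from 180°W / 90°S: lon 184.2031°, lat 32.6358°.
Field: 184.2031/20 → 9 → J, 32.6358/10 → 3 → D; chars JD.
Square: 4.2031/2 → 2, 2.6358/1 → 2; chars 22.
Subsquare: 0.2031/0.0833333 → 2 → c, 0.6358/0.0416667 → 15 → p; chars cp.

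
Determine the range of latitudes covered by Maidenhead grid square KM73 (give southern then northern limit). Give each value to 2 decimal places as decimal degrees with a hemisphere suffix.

Field K=10, M=12: +10·20° lon, +12·10° lat → SW at lon 20°, lat 30°.
Square 7, 3: +7·2° lon, +3·1° lat → SW at lon 34°, lat 33°.
Cell spans 2° lon × 1° lat.
south 33.00° N, north 34.00° N.

33.00° N, 34.00° N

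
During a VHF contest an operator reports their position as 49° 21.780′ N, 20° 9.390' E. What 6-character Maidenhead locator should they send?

Shift to the Maidenhead origin (180°W, 90°S): lon 200.1565, lat 139.3630.
Field: 200.1565/20 → 10 → K, 139.3630/10 → 13 → N; chars KN.
Square: 0.1565/2 → 0, 9.3630/1 → 9; chars 09.
Subsquare: 0.1565/0.0833333 → 1 → b, 0.3630/0.0416667 → 8 → i; chars bi.

KN09bi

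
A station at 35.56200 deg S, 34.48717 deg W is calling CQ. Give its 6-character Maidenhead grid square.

HF24sk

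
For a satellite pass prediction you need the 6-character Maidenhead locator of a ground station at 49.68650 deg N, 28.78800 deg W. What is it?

Add 180° to longitude and 90° to latitude: 151.2120, 139.6865.
Field: 151.2120/20 → 7 → H, 139.6865/10 → 13 → N; chars HN.
Square: 11.2120/2 → 5, 9.6865/1 → 9; chars 59.
Subsquare: 1.2120/0.0833333 → 14 → o, 0.6865/0.0416667 → 16 → q; chars oq.

HN59oq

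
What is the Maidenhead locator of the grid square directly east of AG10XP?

Longitude subsquare x = 23; +1 → 24, wraps to 0 = a, carry into square.
Longitude square 1; +1 → 2.
The latitude characters are unchanged.

AG20ap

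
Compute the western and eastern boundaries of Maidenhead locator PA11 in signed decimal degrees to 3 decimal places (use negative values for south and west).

Field P=15, A=0: +15·20° lon, +0·10° lat → SW at lon 120°, lat -90°.
Square 1, 1: +1·2° lon, +1·1° lat → SW at lon 122°, lat -89°.
Cell spans 2° lon × 1° lat.
west 122.000, east 124.000.

122.000, 124.000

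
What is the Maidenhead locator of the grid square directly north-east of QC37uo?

Longitude subsquare u = 20; +1 → 21 = v.
Latitude subsquare o = 14; +1 → 15 = p.

QC37vp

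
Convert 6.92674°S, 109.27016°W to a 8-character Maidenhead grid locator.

Shift to the Maidenhead origin (180°W, 90°S): lon 70.72984, lat 83.07326.
Field: 70.72984/20 → 3 → D, 83.07326/10 → 8 → I; chars DI.
Square: 10.72984/2 → 5, 3.07326/1 → 3; chars 53.
Subsquare: 0.72984/0.0833333 → 8 → i, 0.07326/0.0416667 → 1 → b; chars ib.
Extended square: 0.06317/0.00833333 → 7, 0.03159/0.00416667 → 7; chars 77.

DI53ib77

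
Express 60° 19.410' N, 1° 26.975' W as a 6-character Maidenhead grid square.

IP90gh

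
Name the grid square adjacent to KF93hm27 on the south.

KF93hm26

Latitude extended square 7; −1 → 6.
The longitude characters are unchanged.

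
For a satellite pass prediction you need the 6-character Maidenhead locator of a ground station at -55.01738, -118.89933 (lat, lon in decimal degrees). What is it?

Offset from 180°W / 90°S: lon 61.1007°, lat 34.9826°.
Field (20°×10°, letters A–R): lon ⌊61.1007/20⌋ = 3 → D; lat ⌊34.9826/10⌋ = 3 → D.
Square (2°×1°, digits 0–9): lon ⌊1.1007/2⌋ = 0; lat ⌊4.9826/1⌋ = 4.
Subsquare (5′×2.5′, letters a–x): lon ⌊1.1007/0.0833333⌋ = 13 → n; lat ⌊0.9826/0.0416667⌋ = 23 → x.

DD04nx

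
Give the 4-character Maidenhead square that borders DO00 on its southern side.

Latitude square 0; −1 → -1, wraps to 9, carry into field.
Latitude field O = 14; −1 → 13 = N.
The longitude characters are unchanged.

DN09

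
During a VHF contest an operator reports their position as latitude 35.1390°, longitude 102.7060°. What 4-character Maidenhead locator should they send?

Offset from 180°W / 90°S: lon 282.71°, lat 125.14°.
Field: lon ⌊282.71/20⌋ = 14 → O; lat ⌊125.14/10⌋ = 12 → M.
Square: lon ⌊2.71/2⌋ = 1; lat ⌊5.14/1⌋ = 5.

OM15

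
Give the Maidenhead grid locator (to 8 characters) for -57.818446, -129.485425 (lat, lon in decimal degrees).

Add 180° to longitude and 90° to latitude: 50.51458, 32.18155.
Field: 50.51458/20 → 2 → C, 32.18155/10 → 3 → D; chars CD.
Square: 10.51458/2 → 5, 2.18155/1 → 2; chars 52.
Subsquare: 0.51458/0.0833333 → 6 → g, 0.18155/0.0416667 → 4 → e; chars ge.
Extended square: 0.01458/0.00833333 → 1, 0.01489/0.00416667 → 3; chars 13.

CD52ge13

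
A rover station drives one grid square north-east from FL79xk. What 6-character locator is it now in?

Longitude subsquare x = 23; +1 → 24, wraps to 0 = a, carry into square.
Longitude square 7; +1 → 8.
Latitude subsquare k = 10; +1 → 11 = l.

FL89al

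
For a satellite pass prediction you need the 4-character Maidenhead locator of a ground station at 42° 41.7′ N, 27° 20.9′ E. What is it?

KN32

Offset from 180°W / 90°S: lon 207.35°, lat 132.69°.
Field (20°×10°, letters A–R): 207.35/20 → 10 → K, 132.69/10 → 13 → N; chars KN.
Square (2°×1°, digits 0–9): 7.35/2 → 3, 2.69/1 → 2; chars 32.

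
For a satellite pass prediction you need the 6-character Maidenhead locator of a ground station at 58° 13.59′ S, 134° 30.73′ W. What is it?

Add 180° to longitude and 90° to latitude: 45.4878, 31.7735.
Field: lon ⌊45.4878/20⌋ = 2 → C; lat ⌊31.7735/10⌋ = 3 → D.
Square: lon ⌊5.4878/2⌋ = 2; lat ⌊1.7735/1⌋ = 1.
Subsquare: lon ⌊1.4878/0.0833333⌋ = 17 → r; lat ⌊0.7735/0.0416667⌋ = 18 → s.

CD21rs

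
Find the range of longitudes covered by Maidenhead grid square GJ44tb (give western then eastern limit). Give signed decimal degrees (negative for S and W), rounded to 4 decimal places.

Field G=6, J=9: +6·20° lon, +9·10° lat → SW at lon -60°, lat 0°.
Square 4, 4: +4·2° lon, +4·1° lat → SW at lon -52°, lat 4°.
Subsquare t=19, b=1: +19·0.0833333° lon, +1·0.0416667° lat → SW at lon -50.4167°, lat 4.04167°.
Cell spans 0.0833333° lon × 0.0416667° lat.
west -50.4167, east -50.3333.

-50.4167, -50.3333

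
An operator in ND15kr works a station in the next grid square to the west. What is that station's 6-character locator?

ND15jr

Longitude subsquare k = 10; −1 → 9 = j.
The latitude characters are unchanged.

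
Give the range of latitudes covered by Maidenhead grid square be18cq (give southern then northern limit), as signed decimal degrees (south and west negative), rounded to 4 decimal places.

-41.3333, -41.2917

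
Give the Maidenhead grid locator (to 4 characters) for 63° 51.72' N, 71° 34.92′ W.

FP43

Shift to the Maidenhead origin (180°W, 90°S): lon 108.42, lat 153.86.
Field: lon ⌊108.42/20⌋ = 5 → F; lat ⌊153.86/10⌋ = 15 → P.
Square: lon ⌊8.42/2⌋ = 4; lat ⌊3.86/1⌋ = 3.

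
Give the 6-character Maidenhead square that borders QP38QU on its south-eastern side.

QP38rt

Longitude subsquare q = 16; +1 → 17 = r.
Latitude subsquare u = 20; −1 → 19 = t.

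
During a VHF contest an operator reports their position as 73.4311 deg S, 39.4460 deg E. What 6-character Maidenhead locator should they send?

KB96rn

Shift to the Maidenhead origin (180°W, 90°S): lon 219.4460, lat 16.5689.
Field: 219.4460/20 → 10 → K, 16.5689/10 → 1 → B; chars KB.
Square: 19.4460/2 → 9, 6.5689/1 → 6; chars 96.
Subsquare: 1.4460/0.0833333 → 17 → r, 0.5689/0.0416667 → 13 → n; chars rn.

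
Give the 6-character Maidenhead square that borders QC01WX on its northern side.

Latitude subsquare x = 23; +1 → 24, wraps to 0 = a, carry into square.
Latitude square 1; +1 → 2.
The longitude characters are unchanged.

QC02wa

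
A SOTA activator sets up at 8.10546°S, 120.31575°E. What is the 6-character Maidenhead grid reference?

Add 180° to longitude and 90° to latitude: 300.3157, 81.8945.
Field (20°×10°, letters A–R): lon ⌊300.3157/20⌋ = 15 → P; lat ⌊81.8945/10⌋ = 8 → I.
Square (2°×1°, digits 0–9): lon ⌊0.3157/2⌋ = 0; lat ⌊1.8945/1⌋ = 1.
Subsquare (5′×2.5′, letters a–x): lon ⌊0.3157/0.0833333⌋ = 3 → d; lat ⌊0.8945/0.0416667⌋ = 21 → v.

PI01dv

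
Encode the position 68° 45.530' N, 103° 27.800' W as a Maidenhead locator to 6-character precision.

Add 180° to longitude and 90° to latitude: 76.5367, 158.7588.
Field (20°×10°, letters A–R): 76.5367/20 → 3 → D, 158.7588/10 → 15 → P; chars DP.
Square (2°×1°, digits 0–9): 16.5367/2 → 8, 8.7588/1 → 8; chars 88.
Subsquare (5′×2.5′, letters a–x): 0.5367/0.0833333 → 6 → g, 0.7588/0.0416667 → 18 → s; chars gs.

DP88gs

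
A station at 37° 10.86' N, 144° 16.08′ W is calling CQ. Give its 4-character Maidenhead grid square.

Offset from 180°W / 90°S: lon 35.73°, lat 127.18°.
Field: lon ⌊35.73/20⌋ = 1 → B; lat ⌊127.18/10⌋ = 12 → M.
Square: lon ⌊15.73/2⌋ = 7; lat ⌊7.18/1⌋ = 7.

BM77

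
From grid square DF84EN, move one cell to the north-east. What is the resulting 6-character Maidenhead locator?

Longitude subsquare e = 4; +1 → 5 = f.
Latitude subsquare n = 13; +1 → 14 = o.

DF84fo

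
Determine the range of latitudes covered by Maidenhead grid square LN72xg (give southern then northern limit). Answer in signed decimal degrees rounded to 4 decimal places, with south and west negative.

Field L=11, N=13: +11·20° lon, +13·10° lat → SW at lon 40°, lat 40°.
Square 7, 2: +7·2° lon, +2·1° lat → SW at lon 54°, lat 42°.
Subsquare x=23, g=6: +23·0.0833333° lon, +6·0.0416667° lat → SW at lon 55.9167°, lat 42.25°.
Cell spans 0.0833333° lon × 0.0416667° lat.
south 42.2500, north 42.2917.

42.2500, 42.2917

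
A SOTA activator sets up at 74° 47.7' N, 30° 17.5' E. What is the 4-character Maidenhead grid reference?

Add 180° to longitude and 90° to latitude: 210.29, 164.80.
Field: lon ⌊210.29/20⌋ = 10 → K; lat ⌊164.80/10⌋ = 16 → Q.
Square: lon ⌊10.29/2⌋ = 5; lat ⌊4.80/1⌋ = 4.

KQ54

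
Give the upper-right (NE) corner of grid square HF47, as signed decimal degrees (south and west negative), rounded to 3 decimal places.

Field H=7, F=5: +7·20° lon, +5·10° lat → SW at lon -40°, lat -40°.
Square 4, 7: +4·2° lon, +7·1° lat → SW at lon -32°, lat -33°.
Cell spans 2° lon × 1° lat. NE corner is SW corner plus one full cell.
latitude -32.000, longitude -30.000.

-32.000, -30.000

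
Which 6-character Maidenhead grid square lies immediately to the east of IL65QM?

IL65rm

Longitude subsquare q = 16; +1 → 17 = r.
The latitude characters are unchanged.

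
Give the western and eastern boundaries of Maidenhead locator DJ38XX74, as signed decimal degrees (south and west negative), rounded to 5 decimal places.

Field D=3, J=9: +3·20° lon, +9·10° lat → SW at lon -120°, lat 0°.
Square 3, 8: +3·2° lon, +8·1° lat → SW at lon -114°, lat 8°.
Subsquare x=23, x=23: +23·0.0833333° lon, +23·0.0416667° lat → SW at lon -112.083°, lat 8.95833°.
Extended square 7, 4: +7·0.00833333° lon, +4·0.00416667° lat → SW at lon -112.025°, lat 8.975°.
Cell spans 0.00833333° lon × 0.00416667° lat.
west -112.02500, east -112.01667.

-112.02500, -112.01667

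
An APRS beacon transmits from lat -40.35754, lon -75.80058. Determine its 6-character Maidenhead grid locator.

FE29cp

Add 180° to longitude and 90° to latitude: 104.1994, 49.6425.
Field: 104.1994/20 → 5 → F, 49.6425/10 → 4 → E; chars FE.
Square: 4.1994/2 → 2, 9.6425/1 → 9; chars 29.
Subsquare: 0.1994/0.0833333 → 2 → c, 0.6425/0.0416667 → 15 → p; chars cp.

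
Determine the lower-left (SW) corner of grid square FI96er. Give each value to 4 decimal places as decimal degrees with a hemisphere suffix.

3.2917° S, 61.6667° W

Field F=5, I=8: +5·20° lon, +8·10° lat → SW at lon -80°, lat -10°.
Square 9, 6: +9·2° lon, +6·1° lat → SW at lon -62°, lat -4°.
Subsquare e=4, r=17: +4·0.0833333° lon, +17·0.0416667° lat → SW at lon -61.6667°, lat -3.29167°.
latitude 3.2917° S, longitude 61.6667° W.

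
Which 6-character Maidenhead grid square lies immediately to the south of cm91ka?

Latitude subsquare a = 0; −1 → -1, wraps to 23 = x, carry into square.
Latitude square 1; −1 → 0.
The longitude characters are unchanged.

CM90kx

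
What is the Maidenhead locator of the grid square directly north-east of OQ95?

Longitude square 9; +1 → 10, wraps to 0, carry into field.
Longitude field O = 14; +1 → 15 = P.
Latitude square 5; +1 → 6.

PQ06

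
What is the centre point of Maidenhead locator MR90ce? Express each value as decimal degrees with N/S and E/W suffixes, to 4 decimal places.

80.1875° N, 78.2083° E

Field M=12, R=17: +12·20° lon, +17·10° lat → SW at lon 60°, lat 80°.
Square 9, 0: +9·2° lon, +0·1° lat → SW at lon 78°, lat 80°.
Subsquare c=2, e=4: +2·0.0833333° lon, +4·0.0416667° lat → SW at lon 78.1667°, lat 80.1667°.
Cell spans 0.0833333° lon × 0.0416667° lat. Centre is SW corner plus half of each.
latitude 80.1875° N, longitude 78.2083° E.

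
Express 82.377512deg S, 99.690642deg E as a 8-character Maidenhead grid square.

Offset from 180°W / 90°S: lon 279.69064°, lat 7.62249°.
Field: 279.69064/20 → 13 → N, 7.62249/10 → 0 → A; chars NA.
Square: 19.69064/2 → 9, 7.62249/1 → 7; chars 97.
Subsquare: 1.69064/0.0833333 → 20 → u, 0.62249/0.0416667 → 14 → o; chars uo.
Extended square: 0.02398/0.00833333 → 2, 0.03915/0.00416667 → 9; chars 29.

NA97uo29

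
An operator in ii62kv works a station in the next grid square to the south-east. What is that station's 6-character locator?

II62lu

Longitude subsquare k = 10; +1 → 11 = l.
Latitude subsquare v = 21; −1 → 20 = u.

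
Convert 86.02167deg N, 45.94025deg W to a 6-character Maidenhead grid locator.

Add 180° to longitude and 90° to latitude: 134.0598, 176.0217.
Field: 134.0598/20 → 6 → G, 176.0217/10 → 17 → R; chars GR.
Square: 14.0598/2 → 7, 6.0217/1 → 6; chars 76.
Subsquare: 0.0598/0.0833333 → 0 → a, 0.0217/0.0416667 → 0 → a; chars aa.

GR76aa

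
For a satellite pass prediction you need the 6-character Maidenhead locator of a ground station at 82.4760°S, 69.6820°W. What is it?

Shift to the Maidenhead origin (180°W, 90°S): lon 110.3180, lat 7.5240.
Field: 110.3180/20 → 5 → F, 7.5240/10 → 0 → A; chars FA.
Square: 10.3180/2 → 5, 7.5240/1 → 7; chars 57.
Subsquare: 0.3180/0.0833333 → 3 → d, 0.5240/0.0416667 → 12 → m; chars dm.

FA57dm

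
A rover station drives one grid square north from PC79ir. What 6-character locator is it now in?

Latitude subsquare r = 17; +1 → 18 = s.
The longitude characters are unchanged.

PC79is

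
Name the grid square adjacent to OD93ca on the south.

OD92cx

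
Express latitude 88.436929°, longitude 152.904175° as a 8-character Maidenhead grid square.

QR68kk84

Add 180° to longitude and 90° to latitude: 332.90418, 178.43693.
Field (20°×10°, letters A–R): lon ⌊332.90418/20⌋ = 16 → Q; lat ⌊178.43693/10⌋ = 17 → R.
Square (2°×1°, digits 0–9): lon ⌊12.90418/2⌋ = 6; lat ⌊8.43693/1⌋ = 8.
Subsquare (5′×2.5′, letters a–x): lon ⌊0.90418/0.0833333⌋ = 10 → k; lat ⌊0.43693/0.0416667⌋ = 10 → k.
Extended square (30″×15″, digits 0–9): lon ⌊0.07084/0.00833333⌋ = 8; lat ⌊0.02026/0.00416667⌋ = 4.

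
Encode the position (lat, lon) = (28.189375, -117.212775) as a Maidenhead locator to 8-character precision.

DL18je45

Shift to the Maidenhead origin (180°W, 90°S): lon 62.78723, lat 118.18937.
Field: 62.78723/20 → 3 → D, 118.18937/10 → 11 → L; chars DL.
Square: 2.78723/2 → 1, 8.18937/1 → 8; chars 18.
Subsquare: 0.78723/0.0833333 → 9 → j, 0.18937/0.0416667 → 4 → e; chars je.
Extended square: 0.03723/0.00833333 → 4, 0.02271/0.00416667 → 5; chars 45.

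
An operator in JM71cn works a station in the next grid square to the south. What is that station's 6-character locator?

JM71cm

Latitude subsquare n = 13; −1 → 12 = m.
The longitude characters are unchanged.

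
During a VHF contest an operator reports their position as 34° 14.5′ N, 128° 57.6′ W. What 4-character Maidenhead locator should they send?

CM54

Offset from 180°W / 90°S: lon 51.04°, lat 124.24°.
Field (20°×10°, letters A–R): 51.04/20 → 2 → C, 124.24/10 → 12 → M; chars CM.
Square (2°×1°, digits 0–9): 11.04/2 → 5, 4.24/1 → 4; chars 54.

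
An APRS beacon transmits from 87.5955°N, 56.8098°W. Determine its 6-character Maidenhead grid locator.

GR17oo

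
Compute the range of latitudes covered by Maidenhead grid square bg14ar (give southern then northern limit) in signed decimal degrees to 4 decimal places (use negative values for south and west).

Field B=1, G=6: +1·20° lon, +6·10° lat → SW at lon -160°, lat -30°.
Square 1, 4: +1·2° lon, +4·1° lat → SW at lon -158°, lat -26°.
Subsquare a=0, r=17: +0·0.0833333° lon, +17·0.0416667° lat → SW at lon -158°, lat -25.2917°.
Cell spans 0.0833333° lon × 0.0416667° lat.
south -25.2917, north -25.2500.

-25.2917, -25.2500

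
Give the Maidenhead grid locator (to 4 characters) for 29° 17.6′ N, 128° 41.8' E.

PL49

Add 180° to longitude and 90° to latitude: 308.70, 119.29.
Field: lon ⌊308.70/20⌋ = 15 → P; lat ⌊119.29/10⌋ = 11 → L.
Square: lon ⌊8.70/2⌋ = 4; lat ⌊9.29/1⌋ = 9.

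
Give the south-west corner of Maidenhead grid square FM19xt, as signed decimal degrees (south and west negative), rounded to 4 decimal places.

Field F=5, M=12: +5·20° lon, +12·10° lat → SW at lon -80°, lat 30°.
Square 1, 9: +1·2° lon, +9·1° lat → SW at lon -78°, lat 39°.
Subsquare x=23, t=19: +23·0.0833333° lon, +19·0.0416667° lat → SW at lon -76.0833°, lat 39.7917°.
latitude 39.7917, longitude -76.0833.

39.7917, -76.0833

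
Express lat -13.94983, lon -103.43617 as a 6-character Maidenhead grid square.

Offset from 180°W / 90°S: lon 76.5638°, lat 76.0502°.
Field (20°×10°, letters A–R): lon ⌊76.5638/20⌋ = 3 → D; lat ⌊76.0502/10⌋ = 7 → H.
Square (2°×1°, digits 0–9): lon ⌊16.5638/2⌋ = 8; lat ⌊6.0502/1⌋ = 6.
Subsquare (5′×2.5′, letters a–x): lon ⌊0.5638/0.0833333⌋ = 6 → g; lat ⌊0.0502/0.0416667⌋ = 1 → b.

DH86gb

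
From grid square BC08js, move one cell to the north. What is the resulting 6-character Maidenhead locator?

BC08jt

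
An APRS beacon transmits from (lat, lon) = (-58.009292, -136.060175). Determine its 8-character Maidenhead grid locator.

CD11xx27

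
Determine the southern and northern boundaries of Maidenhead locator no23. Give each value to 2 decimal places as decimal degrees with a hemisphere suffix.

53.00° N, 54.00° N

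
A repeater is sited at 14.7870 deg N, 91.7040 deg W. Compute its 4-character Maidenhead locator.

EK44

Offset from 180°W / 90°S: lon 88.30°, lat 104.79°.
Field: lon ⌊88.30/20⌋ = 4 → E; lat ⌊104.79/10⌋ = 10 → K.
Square: lon ⌊8.30/2⌋ = 4; lat ⌊4.79/1⌋ = 4.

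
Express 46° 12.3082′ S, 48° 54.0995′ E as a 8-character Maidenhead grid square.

LE43kt80

Add 180° to longitude and 90° to latitude: 228.90166, 43.79486.
Field: 228.90166/20 → 11 → L, 43.79486/10 → 4 → E; chars LE.
Square: 8.90166/2 → 4, 3.79486/1 → 3; chars 43.
Subsquare: 0.90166/0.0833333 → 10 → k, 0.79486/0.0416667 → 19 → t; chars kt.
Extended square: 0.06832/0.00833333 → 8, 0.00320/0.00416667 → 0; chars 80.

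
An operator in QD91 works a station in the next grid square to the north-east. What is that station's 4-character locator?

Longitude square 9; +1 → 10, wraps to 0, carry into field.
Longitude field Q = 16; +1 → 17 = R.
Latitude square 1; +1 → 2.

RD02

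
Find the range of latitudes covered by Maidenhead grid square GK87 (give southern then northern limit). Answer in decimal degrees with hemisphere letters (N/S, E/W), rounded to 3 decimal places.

Field G=6, K=10: +6·20° lon, +10·10° lat → SW at lon -60°, lat 10°.
Square 8, 7: +8·2° lon, +7·1° lat → SW at lon -44°, lat 17°.
Cell spans 2° lon × 1° lat.
south 17.000° N, north 18.000° N.

17.000° N, 18.000° N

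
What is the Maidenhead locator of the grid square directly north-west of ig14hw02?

IG14gw93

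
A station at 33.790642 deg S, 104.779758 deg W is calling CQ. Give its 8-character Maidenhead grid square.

Offset from 180°W / 90°S: lon 75.22024°, lat 56.20936°.
Field: 75.22024/20 → 3 → D, 56.20936/10 → 5 → F; chars DF.
Square: 15.22024/2 → 7, 6.20936/1 → 6; chars 76.
Subsquare: 1.22024/0.0833333 → 14 → o, 0.20936/0.0416667 → 5 → f; chars of.
Extended square: 0.05358/0.00833333 → 6, 0.00102/0.00416667 → 0; chars 60.

DF76of60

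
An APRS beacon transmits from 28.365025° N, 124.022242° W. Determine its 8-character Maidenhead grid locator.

Add 180° to longitude and 90° to latitude: 55.97776, 118.36503.
Field: lon ⌊55.97776/20⌋ = 2 → C; lat ⌊118.36503/10⌋ = 11 → L.
Square: lon ⌊15.97776/2⌋ = 7; lat ⌊8.36503/1⌋ = 8.
Subsquare: lon ⌊1.97776/0.0833333⌋ = 23 → x; lat ⌊0.36503/0.0416667⌋ = 8 → i.
Extended square: lon ⌊0.06109/0.00833333⌋ = 7; lat ⌊0.03169/0.00416667⌋ = 7.

CL78xi77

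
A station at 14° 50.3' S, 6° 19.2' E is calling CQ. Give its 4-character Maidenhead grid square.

JH35

Add 180° to longitude and 90° to latitude: 186.32, 75.16.
Field: 186.32/20 → 9 → J, 75.16/10 → 7 → H; chars JH.
Square: 6.32/2 → 3, 5.16/1 → 5; chars 35.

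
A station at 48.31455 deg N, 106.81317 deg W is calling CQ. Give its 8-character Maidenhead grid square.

DN68oh25

Offset from 180°W / 90°S: lon 73.18683°, lat 138.31455°.
Field: lon ⌊73.18683/20⌋ = 3 → D; lat ⌊138.31455/10⌋ = 13 → N.
Square: lon ⌊13.18683/2⌋ = 6; lat ⌊8.31455/1⌋ = 8.
Subsquare: lon ⌊1.18683/0.0833333⌋ = 14 → o; lat ⌊0.31455/0.0416667⌋ = 7 → h.
Extended square: lon ⌊0.02016/0.00833333⌋ = 2; lat ⌊0.02288/0.00416667⌋ = 5.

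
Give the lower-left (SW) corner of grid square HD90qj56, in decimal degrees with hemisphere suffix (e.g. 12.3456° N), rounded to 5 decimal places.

59.60000° S, 20.62500° W

Field H=7, D=3: +7·20° lon, +3·10° lat → SW at lon -40°, lat -60°.
Square 9, 0: +9·2° lon, +0·1° lat → SW at lon -22°, lat -60°.
Subsquare q=16, j=9: +16·0.0833333° lon, +9·0.0416667° lat → SW at lon -20.6667°, lat -59.625°.
Extended square 5, 6: +5·0.00833333° lon, +6·0.00416667° lat → SW at lon -20.625°, lat -59.6°.
latitude 59.60000° S, longitude 20.62500° W.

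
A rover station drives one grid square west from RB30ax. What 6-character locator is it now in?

Longitude subsquare a = 0; −1 → -1, wraps to 23 = x, carry into square.
Longitude square 3; −1 → 2.
The latitude characters are unchanged.

RB20xx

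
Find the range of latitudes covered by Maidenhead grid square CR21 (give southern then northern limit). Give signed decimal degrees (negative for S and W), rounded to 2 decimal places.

Field C=2, R=17: +2·20° lon, +17·10° lat → SW at lon -140°, lat 80°.
Square 2, 1: +2·2° lon, +1·1° lat → SW at lon -136°, lat 81°.
Cell spans 2° lon × 1° lat.
south 81.00, north 82.00.

81.00, 82.00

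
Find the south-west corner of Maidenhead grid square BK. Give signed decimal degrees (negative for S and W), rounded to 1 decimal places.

Field B=1, K=10: +1·20° lon, +10·10° lat → SW at lon -160°, lat 10°.
latitude 10.0, longitude -160.0.

10.0, -160.0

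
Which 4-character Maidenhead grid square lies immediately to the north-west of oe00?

NE91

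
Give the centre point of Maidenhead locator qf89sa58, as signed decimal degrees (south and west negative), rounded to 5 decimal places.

-30.96458, 157.54583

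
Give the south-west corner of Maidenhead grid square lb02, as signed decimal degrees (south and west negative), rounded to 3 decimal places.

-78.000, 40.000

Field L=11, B=1: +11·20° lon, +1·10° lat → SW at lon 40°, lat -80°.
Square 0, 2: +0·2° lon, +2·1° lat → SW at lon 40°, lat -78°.
latitude -78.000, longitude 40.000.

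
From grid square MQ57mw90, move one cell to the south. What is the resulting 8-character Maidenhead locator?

MQ57mv99

Latitude extended square 0; −1 → -1, wraps to 9, carry into subsquare.
Latitude subsquare w = 22; −1 → 21 = v.
The longitude characters are unchanged.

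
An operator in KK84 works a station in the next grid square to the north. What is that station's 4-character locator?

Latitude square 4; +1 → 5.
The longitude characters are unchanged.

KK85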